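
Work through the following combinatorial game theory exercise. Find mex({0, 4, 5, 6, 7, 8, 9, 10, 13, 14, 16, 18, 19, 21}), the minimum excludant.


Set = {0, 4, 5, 6, 7, 8, 9, 10, 13, 14, 16, 18, 19, 21}
0 is in the set.
1 is NOT in the set. This is the mex.
mex = 1

1


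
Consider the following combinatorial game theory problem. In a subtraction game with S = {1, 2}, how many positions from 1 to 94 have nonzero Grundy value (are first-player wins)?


Subtraction set S = {1, 2}, so G(n) = n mod 3.
G(n) = 0 when n is a multiple of 3.
Multiples of 3 in [1, 94]: 31
N-positions (nonzero Grundy) = 94 - 31 = 63

63


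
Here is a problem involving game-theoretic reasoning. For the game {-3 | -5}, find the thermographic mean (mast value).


Game = {-3 | -5}, a switch {a | b} with numbers a > b.
Its thermograph has left wall a - t and right wall b + t, which meet at t = (a - b)/2, where both equal (a + b)/2. So the mast (mean value) is at (a + b)/2.
Mean = (-3 + (-5))/2 = -8/2 = -4

-4


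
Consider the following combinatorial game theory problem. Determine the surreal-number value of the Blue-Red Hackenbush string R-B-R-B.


Edges (from ground): R-B-R-B
By Berlekamp's sign-expansion rule, a Blue-Red Hackenbush stalk has the value of the surreal number whose sign sequence is the edge sequence with B -> + and R -> -.
Sign sequence: -+-+
Trace the sign expansion in the surreal number tree, starting from 0:
Edge 1: R (sign -) -> bounds (-inf, 0), value = -1
Edge 2: B (sign +) -> bounds (-1, 0), value = -1/2
Edge 3: R (sign -) -> bounds (-1, -1/2), value = -3/4
Edge 4: B (sign +) -> bounds (-3/4, -1/2), value = -5/8
Game value = -5/8

-5/8


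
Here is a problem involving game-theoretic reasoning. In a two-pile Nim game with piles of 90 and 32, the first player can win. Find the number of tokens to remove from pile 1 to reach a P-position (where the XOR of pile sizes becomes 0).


Piles: 90 and 32
Current XOR: 90 XOR 32 = 122 (non-zero, so this is an N-position).
To make the XOR zero, we need to find a move that balances the piles.
For pile 1 (size 90): target = 90 XOR 122 = 32
We reduce pile 1 from 90 to 32.
Tokens removed: 90 - 32 = 58
Verification: 32 XOR 32 = 0

58


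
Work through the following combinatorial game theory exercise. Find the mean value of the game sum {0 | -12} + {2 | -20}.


G1 = {0 | -12}, G2 = {2 | -20}
Each is a switch {a | b} with numbers a > b; its mean value is (a + b)/2, and mean value is additive over game sums: m(G1 + G2) = m(G1) + m(G2).
Mean of G1 = (0 + (-12))/2 = -12/2 = -6
Mean of G2 = (2 + (-20))/2 = -18/2 = -9
Mean of G1 + G2 = -6 + -9 = -15

-15


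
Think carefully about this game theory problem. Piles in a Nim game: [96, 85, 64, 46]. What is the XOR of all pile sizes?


We need the XOR (exclusive or) of all pile sizes.
After XOR-ing pile 1 (size 96): 0 XOR 96 = 96
After XOR-ing pile 2 (size 85): 96 XOR 85 = 53
After XOR-ing pile 3 (size 64): 53 XOR 64 = 117
After XOR-ing pile 4 (size 46): 117 XOR 46 = 91
The Nim-value of this position is 91.

91


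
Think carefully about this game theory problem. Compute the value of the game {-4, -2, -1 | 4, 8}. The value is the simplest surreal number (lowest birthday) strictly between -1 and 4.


Left options: {-4, -2, -1}, max = -1
Right options: {4, 8}, min = 4
All options are numbers and max(Left) < min(Right), so by the simplicity theorem the value is the simplest (earliest-born) number strictly between -1 and 4.
Integers 0 through 3 all lie strictly between -1 and 4.
Among integers, the simplest (lowest birthday = smallest |n|; 0 is born on day 0, +-n on day n) is 0.
No non-integer in the interval can be simpler: if x is a non-integer in the interval, then floor(x) or ceil(x) also lies in the interval (the interval contains an integer), and both are proper prefixes of x's sign expansion, i.e. born earlier. So the game value is 0.
Game value = 0

0


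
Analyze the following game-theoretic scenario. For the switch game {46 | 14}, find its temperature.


The game is {46 | 14}, a switch {a | b} with numbers a > b.
Cooling {a | b} by t gives {a - t | b + t}, which stops being hot when a - t = b + t, i.e. at t = (a - b)/2. So the temperature of a switch is (a - b)/2.
Temperature = (Left option - Right option) / 2
= (46 - (14)) / 2
= 32 / 2
= 16

16


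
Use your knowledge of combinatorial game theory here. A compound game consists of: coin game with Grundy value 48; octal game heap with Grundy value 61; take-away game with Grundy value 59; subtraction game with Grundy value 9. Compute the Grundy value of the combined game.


By the Sprague-Grundy theorem, the Grundy value of a sum of games is the XOR of individual Grundy values.
coin game: Grundy value = 48. Running XOR: 0 XOR 48 = 48
octal game heap: Grundy value = 61. Running XOR: 48 XOR 61 = 13
take-away game: Grundy value = 59. Running XOR: 13 XOR 59 = 54
subtraction game: Grundy value = 9. Running XOR: 54 XOR 9 = 63
The combined Grundy value is 63.

63


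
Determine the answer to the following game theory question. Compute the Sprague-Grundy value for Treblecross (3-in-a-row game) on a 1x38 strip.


Treblecross: place X on empty cells; 3-in-a-row wins.
Playing within two cells of an existing X lets the opponent win at once, so sensible play treats the cells i-2..i+2 around each X as dead. The player left with no safe cell loses, so this is a normal-play take-away game on strips of safe cells.
Placing X at cell i (0-indexed) of a strip of k safe cells leaves independent strips of sizes max(0, i-2) and max(0, k-i-3). Hence G(k) = mex{ G(max(0,i-2)) XOR G(max(0,k-i-3)) : 0 <= i < k }, with G(0) = 0.
G(1): splits (0,0):0^0=0 -> mex({0}) = 1
G(2): splits (0,0):0^0=0 -> mex({0}) = 1
G(3): splits (0,0):0^0=0 -> mex({0}) = 1
G(4): splits (0,1):0^1=1 (0,0):0^0=0 -> mex({0, 1}) = 2
G(5): splits (0,2):0^1=1 (0,1):0^1=1 (0,0):0^0=0 -> mex({0, 1}) = 2
G(6) = mex({1}) = 0
G(7) = mex({0, 1, 2}) = 3
G(8) = mex({0, 1, 2}) = 3
G(9) = mex({0, 2}) = 1
G(10) = mex({0, 2, 3}) = 1
G(11) = mex({0, 3}) = 1
G(12) = mex({1, 3}) = 0
G(13) = mex({0, 1, 2, 3}) = 4
G(14) = mex({0, 1, 2}) = 3
G(15) = mex({0, 1, 2}) = 3
G(16) = mex({0, 1, 2, 4}) = 3
G(17) = mex({0, 1, 3, 4}) = 2
G(18) = mex({0, 1, 3, 4}) = 2
G(19) = mex({0, 1, 3, 5}) = 2
G(20) = mex({0, 1, 2, 3, 5}) = 4
G(21) = mex({0, 1, 2, 3, 5}) = 4
G(22) = mex({1, 2, 6}) = 0
G(23) = mex({0, 1, 2, 3, 4, 6}) = 5
G(24) = mex({0, 1, 2, 3, 4}) = 5
G(25) = mex({0, 1, 3, 4, 7}) = 2
G(26) = mex({0, 1, 3, 4, 5, 7}) = 2
G(27) = mex({0, 1, 3, 5}) = 2
G(28) = mex({0, 1, 2, 5}) = 3
G(29) = mex({0, 1, 2, 4, 5, 6}) = 3
G(30) = mex({1, 2, 4, 6}) = 0
G(31) = mex({0, 1, 2, 3, 4, 6}) = 5
G(32) = mex({1, 2, 3, 4, 7}) = 0
G(33) = mex({0, 3, 7}) = 1
G(34) = mex({0, 2, 3, 5, 7}) = 1
G(35) = mex({0, 2, 3, 5, 6}) = 1
G(36) = mex({0, 1, 2, 5, 6}) = 3
G(37) = mex({0, 1, 2, 4, 5, 6}) = 3
G(38) = mex({0, 1, 2, 4}) = 3
Therefore G(38) = 3.

3


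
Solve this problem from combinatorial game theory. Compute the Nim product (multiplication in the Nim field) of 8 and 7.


Nim multiplication is bilinear over XOR: (u XOR v) * w = (u*w) XOR (v*w).
So we split each operand into its bit components and XOR the pairwise Nim products.
8 = 8 (as XOR of powers of 2).
7 = 1 + 2 + 4 (as XOR of powers of 2).
Using the standard Nim-product table on single bits:
  2*2 = 3,   2*4 = 8,   2*8 = 12,
  4*4 = 6,   4*8 = 11,  8*8 = 13,
and  1*x = x (identity), k*l = l*k (commutative).
Pairwise Nim products:
  8 * 1 = 8
  8 * 2 = 12
  8 * 4 = 11
XOR them: 8 XOR 12 XOR 11 = 15.
Result: 8 * 7 = 15 (in Nim).

15


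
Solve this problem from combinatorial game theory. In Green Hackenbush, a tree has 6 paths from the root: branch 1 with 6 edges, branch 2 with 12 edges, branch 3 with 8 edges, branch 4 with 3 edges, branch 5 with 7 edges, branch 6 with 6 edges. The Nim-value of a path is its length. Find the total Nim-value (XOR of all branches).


The tree has 6 branches from the ground vertex.
In Green Hackenbush, the Nim-value of a simple path of length k is k.
Branch 1: length 6, Nim-value = 6
Branch 2: length 12, Nim-value = 12
Branch 3: length 8, Nim-value = 8
Branch 4: length 3, Nim-value = 3
Branch 5: length 7, Nim-value = 7
Branch 6: length 6, Nim-value = 6
Total Nim-value = XOR of all branch values:
0 XOR 6 = 6
6 XOR 12 = 10
10 XOR 8 = 2
2 XOR 3 = 1
1 XOR 7 = 6
6 XOR 6 = 0
Nim-value of the tree = 0

0


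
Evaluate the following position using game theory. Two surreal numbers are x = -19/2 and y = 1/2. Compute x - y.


x = -19/2, y = 1/2
Converting to common denominator: 2
x = -19/2, y = 1/2
x - y = -19/2 - 1/2 = -10

-10


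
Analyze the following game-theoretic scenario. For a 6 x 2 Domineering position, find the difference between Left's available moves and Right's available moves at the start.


Board is 6 x 2 (rows x cols).
Left (vertical) placements: (rows-1) * cols = 5 * 2 = 10
Right (horizontal) placements: rows * (cols-1) = 6 * 1 = 6
Advantage = Left - Right = 10 - 6 = 4

4


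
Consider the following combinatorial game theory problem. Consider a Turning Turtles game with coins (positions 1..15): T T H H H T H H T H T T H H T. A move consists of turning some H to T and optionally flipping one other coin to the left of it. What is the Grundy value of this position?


Coins: T T H H H T H H T H T T H H T
Key fact: a single head at position k behaves exactly like a Nim heap of size k (turning it to T and optionally flipping a coin at j < k corresponds to moving the heap from k to j, or to 0), and heads combine as a disjunctive sum (two heads at the same place would cancel, matching j XOR j = 0). So the Nim-value is the XOR of the 1-indexed positions of the heads.
Face-up positions (1-indexed): [3, 4, 5, 7, 8, 10, 13, 14]
XOR 0 with 3: 0 XOR 3 = 3
XOR 3 with 4: 3 XOR 4 = 7
XOR 7 with 5: 7 XOR 5 = 2
XOR 2 with 7: 2 XOR 7 = 5
XOR 5 with 8: 5 XOR 8 = 13
XOR 13 with 10: 13 XOR 10 = 7
XOR 7 with 13: 7 XOR 13 = 10
XOR 10 with 14: 10 XOR 14 = 4
Nim-value = 4

4


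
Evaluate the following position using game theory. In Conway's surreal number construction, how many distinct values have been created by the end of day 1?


Day 0: {|} = 0 is born. Count = 1.
Day n: the number of surreal numbers born by day n is 2^(n+1) - 1.
By day 0: 2^1 - 1 = 1
By day 1: 2^2 - 1 = 3
By day 1: 3 surreal numbers.

3


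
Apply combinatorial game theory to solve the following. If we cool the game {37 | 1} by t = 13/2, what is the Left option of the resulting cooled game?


Original game: {37 | 1} (a switch {a | b} with a > b).
Cooling by t (for t below the temperature (a - b)/2 = 18) taxes each move by t: {a | b} cooled by t is {a - t | b + t}.
Cooling amount: t = 13/2
Cooled Left option: 37 - 13/2 = 61/2
Cooled Right option: 1 + 13/2 = 15/2
Cooled game: {61/2 | 15/2}
Left option = 61/2

61/2


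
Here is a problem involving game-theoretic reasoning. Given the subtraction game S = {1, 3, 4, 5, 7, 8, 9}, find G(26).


The subtraction set is S = {1, 3, 4, 5, 7, 8, 9}.
G(k) = mex{ G(k - s) : s in S, s <= k }. We compute iteratively: G(0) = 0.
G(1) = mex({0}) = 1
G(2) = mex({1}) = 0
G(3) = mex({0}) = 1
G(4) = mex({0, 1}) = 2
G(5) = mex({0, 1, 2}) = 3
G(6) = mex({0, 1, 3}) = 2
G(7) = mex({0, 1, 2}) = 3
G(8) = mex({0, 1, 2, 3}) = 4
G(9) = mex({0, 1, 2, 3, 4}) = 5
G(10) = mex({0, 1, 2, 3, 5}) = 4
G(11) = mex({0, 1, 2, 3, 4}) = 5
G(12) = mex({1, 2, 3, 4, 5}) = 0
G(13) = mex({0, 2, 3, 4, 5}) = 1
G(14) = mex({1, 2, 3, 4, 5}) = 0
G(15) = mex({0, 2, 3, 4, 5}) = 1
G(16) = mex({0, 1, 3, 4, 5}) = 2
G(17) = mex({0, 1, 2, 4, 5}) = 3
G(18) = mex({0, 1, 3, 4, 5}) = 2
G(19) = mex({0, 1, 2, 4, 5}) = 3
G(20) = mex({0, 1, 2, 3, 5}) = 4
Observe that G(12)..G(20) = 0, 1, 0, 1, 2, 3, 2, 3, 4 repeats G(0)..G(8) = 0, 1, 0, 1, 2, 3, 2, 3, 4.
For k >= max(S) = 9, G(k) is determined by the previous 9 values G(k-9)..G(k-1); a window of 9 consecutive values has recurred shifted by 12, so by induction G(k + 12) = G(k) for all k >= 0: the sequence is periodic from the start with period 12.
One period: G(0..11) = 0, 1, 0, 1, 2, 3, 2, 3, 4, 5, 4, 5.
26 mod 12 = 2, so G(26) = G(2) = 0.

0


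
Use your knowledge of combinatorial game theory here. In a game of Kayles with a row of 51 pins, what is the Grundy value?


Kayles: a move removes 1 or 2 adjacent pins from a contiguous row.
Removing pins from a row of k leaves two independent rows (a, b) with a + b = k - 1 (one pin) or a + b = k - 2 (two pins); an end removal gives a = 0.
By Sprague-Grundy, G(k) = mex{ G(a) XOR G(b) } over all these splits. G(0) = 0.
G(1): splits (0,0):0^0=0 -> mex({0}) = 1
G(2): splits (0,1):0^1=1 (0,0):0^0=0 -> mex({0, 1}) = 2
G(3): splits (0,2):0^2=2 (1,1):1^1=0 (0,1):0^1=1 -> mex({0, 1, 2}) = 3
G(4): splits (0,3):0^3=3 (1,2):1^2=3 (0,2):0^2=2 (1,1):1^1=0 -> mex({0, 2, 3}) = 1
G(5): splits (0,4):0^1=1 (1,3):1^3=2 (2,2):2^2=0 (0,3):0^3=3 (1,2):1^2=3 -> mex({0, 1, 2, 3}) = 4
G(6) = mex({0, 1, 2, 4}) = 3
G(7) = mex({0, 1, 3, 4, 5}) = 2
G(8) = mex({0, 2, 3, 5, 6}) = 1
G(9) = mex({0, 1, 2, 3, 6, 7}) = 4
G(10) = mex({0, 1, 3, 4, 5, 7}) = 2
G(11) = mex({0, 1, 2, 3, 4, 5}) = 6
G(12) = mex({0, 1, 2, 3, 5, 6, 7}) = 4
G(13) = mex({0, 2, 3, 4, 6, 7}) = 1
G(14) = mex({0, 1, 4, 5, 6, 7}) = 2
G(15) = mex({0, 1, 2, 3, 4, 5, 6}) = 7
G(16) = mex({0, 2, 3, 5, 6, 7}) = 1
G(17) = mex({0, 1, 2, 3, 5, 6, 7}) = 4
G(18) = mex({0, 1, 2, 4, 5, 6}) = 3
G(19) = mex({0, 1, 3, 4, 5, 7}) = 2
G(20) = mex({0, 2, 3, 4, 5, 6, 7}) = 1
G(21) = mex({0, 1, 2, 3, 5, 6, 7}) = 4
G(22) = mex({0, 1, 2, 3, 4, 5, 7}) = 6
G(23) = mex({0, 1, 2, 3, 4, 5, 6}) = 7
G(24) = mex({0, 1, 2, 3, 5, 6, 7}) = 4
G(25) = mex({0, 2, 3, 4, 6, 7}) = 1
G(26) = mex({0, 1, 3, 4, 5, 6, 7}) = 2
G(27) = mex({0, 1, 2, 3, 4, 5, 6, 7}) = 8
G(28) = mex({0, 1, 2, 3, 4, 6, 7, 8}) = 5
G(29) = mex({0, 1, 2, 3, 5, 6, 7, 8, 9}) = 4
G(30) = mex({0, 1, 2, 3, 4, 5, 6, 9, 10}) = 7
G(31) = mex({0, 1, 3, 4, 5, 7, 10, 11}) = 2
G(32) = mex({0, 2, 3, 4, 5, 6, 7, 9, 11}) = 1
G(33) = mex({0, 1, 2, 3, 4, 5, 6, 7, 9, 12}) = 8
G(34) = mex({0, 1, 2, 3, 4, 5, 7, 8, 11, 12}) = 6
G(35) = mex({0, 1, 2, 3, 4, 5, 6, 8, 9, 10, 11}) = 7
G(36) = mex({0, 1, 2, 3, 5, 6, 7, 9, 10}) = 4
G(37) = mex({0, 2, 3, 4, 6, 7, 9, 10, 11, 12}) = 1
G(38) = mex({0, 1, 3, 4, 5, 6, 7, 9, 10, 11, 12}) = 2
G(39) = mex({0, 1, 2, 4, 5, 6, 7, 9, 10, 12, 14}) = 3
G(40) = mex({0, 2, 3, 4, 6, 7, 11, 12, 14}) = 1
G(41) = mex({0, 1, 2, 3, 5, 6, 7, 9, 10, 11, 12}) = 4
G(42) = mex({0, 1, 2, 3, 4, 5, 6, 9, 10}) = 7
G(43) = mex({0, 1, 3, 4, 5, 7, 9, 10, 12, 15}) = 2
G(44) = mex({0, 2, 3, 4, 5, 6, 7, 9, 10, 12, 15}) = 1
G(45) = mex({0, 1, 2, 3, 4, 5, 6, 7, 9, 10, 12, 14}) = 8
G(46) = mex({0, 1, 3, 4, 5, 7, 8, 11, 12, 14}) = 2
G(47) = mex({0, 1, 2, 3, 4, 5, 6, 8, 9, 10, 11, 12}) = 7
G(48) = mex({0, 1, 2, 3, 5, 6, 7, 9, 10}) = 4
G(49) = mex({0, 2, 3, 4, 6, 7, 9, 10, 11, 12, 15}) = 1
G(50) = mex({0, 1, 4, 5, 6, 7, 9, 11, 12, 14, 15}) = 2
G(51) = mex({0, 1, 2, 3, 4, 5, 6, 7, 9, 12, 14, 15}) = 8
Therefore G(51) = 8.

8


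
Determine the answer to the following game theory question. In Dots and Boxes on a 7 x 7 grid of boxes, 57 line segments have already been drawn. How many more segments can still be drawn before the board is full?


Grid: 7 x 7 boxes, i.e. 8 rows and 8 columns of dots.
Horizontal edges: (rows + 1) * cols = 8 * 7 = 56
Vertical edges: rows * (cols + 1) = 7 * 8 = 56
Total edges: 56 + 56 = 112
Edges drawn: 57
Remaining: 112 - 57 = 55

55


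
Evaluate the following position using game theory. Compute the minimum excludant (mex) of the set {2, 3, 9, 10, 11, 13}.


Set = {2, 3, 9, 10, 11, 13}
0 is NOT in the set. This is the mex.
mex = 0

0


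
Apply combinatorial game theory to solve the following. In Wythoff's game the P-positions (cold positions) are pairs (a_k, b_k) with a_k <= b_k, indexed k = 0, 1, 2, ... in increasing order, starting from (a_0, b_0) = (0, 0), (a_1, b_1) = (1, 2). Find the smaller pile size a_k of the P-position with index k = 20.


By Wythoff's theorem, a_k = floor(k * phi) and b_k = floor(k * phi^2) = a_k + k, where phi = (1 + sqrt(5))/2 is the golden ratio.
phi = (1 + sqrt(5))/2 = 1.618034
k = 20
k * phi = 20 * 1.618034 = 32.360680
a_20 = floor(k * phi) = 32

32


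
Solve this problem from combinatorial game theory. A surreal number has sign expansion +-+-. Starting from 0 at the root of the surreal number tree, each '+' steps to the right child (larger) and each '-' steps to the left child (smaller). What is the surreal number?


Sign expansion: +-+-
Rule: track bounds (lo, hi), initially (-inf, +inf). On '+', the current value becomes lo and we move to the simplest number in (value, hi): value + 1 if hi = +inf, otherwise the midpoint (value + hi)/2. On '-', the current value becomes hi and we move to value - 1 if lo = -inf, otherwise the midpoint (lo + value)/2.
Start at 0.
Step 1: sign = +, move right. Bounds: (0, +inf). Value = 1
Step 2: sign = -, move left. Bounds: (0, 1). Value = 1/2
Step 3: sign = +, move right. Bounds: (1/2, 1). Value = 3/4
Step 4: sign = -, move left. Bounds: (1/2, 3/4). Value = 5/8
The surreal number with sign expansion +-+- is 5/8.

5/8


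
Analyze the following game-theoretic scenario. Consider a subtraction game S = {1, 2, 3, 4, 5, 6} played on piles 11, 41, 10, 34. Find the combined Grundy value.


Subtraction set: {1, 2, 3, 4, 5, 6}
For this subtraction set, G(n) = n mod 7 (period = max + 1 = 7).
Pile 1 (size 11): G(11) = 11 mod 7 = 4
Pile 2 (size 41): G(41) = 41 mod 7 = 6
Pile 3 (size 10): G(10) = 10 mod 7 = 3
Pile 4 (size 34): G(34) = 34 mod 7 = 6
Total Grundy value = XOR of all: 4 XOR 6 XOR 3 XOR 6 = 7

7


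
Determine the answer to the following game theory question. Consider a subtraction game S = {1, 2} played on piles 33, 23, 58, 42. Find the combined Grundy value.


Subtraction set: {1, 2}
For this subtraction set, G(n) = n mod 3 (period = max + 1 = 3).
Pile 1 (size 33): G(33) = 33 mod 3 = 0
Pile 2 (size 23): G(23) = 23 mod 3 = 2
Pile 3 (size 58): G(58) = 58 mod 3 = 1
Pile 4 (size 42): G(42) = 42 mod 3 = 0
Total Grundy value = XOR of all: 0 XOR 2 XOR 1 XOR 0 = 3

3


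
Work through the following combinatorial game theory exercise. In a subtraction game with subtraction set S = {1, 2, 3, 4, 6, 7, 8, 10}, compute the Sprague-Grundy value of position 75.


The subtraction set is S = {1, 2, 3, 4, 6, 7, 8, 10}.
G(k) = mex{ G(k - s) : s in S, s <= k }. We compute iteratively: G(0) = 0.
G(1) = mex({0}) = 1
G(2) = mex({0, 1}) = 2
G(3) = mex({0, 1, 2}) = 3
G(4) = mex({0, 1, 2, 3}) = 4
G(5) = mex({1, 2, 3, 4}) = 0
G(6) = mex({0, 2, 3, 4}) = 1
G(7) = mex({0, 1, 3, 4}) = 2
G(8) = mex({0, 1, 2, 4}) = 3
G(9) = mex({0, 1, 2, 3}) = 4
G(10) = mex({0, 1, 2, 3, 4}) = 5
G(11) = mex({0, 1, 2, 3, 4, 5}) = 6
G(12) = mex({0, 1, 2, 3, 4, 5, 6}) = 7
G(13) = mex({0, 1, 2, 3, 4, 5, 6, 7}) = 8
G(14) = mex({1, 2, 3, 4, 5, 6, 7, 8}) = 0
G(15) = mex({0, 2, 3, 4, 6, 7, 8}) = 1
G(16) = mex({0, 1, 3, 4, 5, 7, 8}) = 2
G(17) = mex({0, 1, 2, 4, 5, 6, 8}) = 3
G(18) = mex({0, 1, 2, 3, 5, 6, 7}) = 4
G(19) = mex({1, 2, 3, 4, 6, 7, 8}) = 0
G(20) = mex({0, 2, 3, 4, 5, 7, 8}) = 1
G(21) = mex({0, 1, 3, 4, 6, 8}) = 2
G(22) = mex({0, 1, 2, 4, 7}) = 3
G(23) = mex({0, 1, 2, 3, 8}) = 4
Observe that G(14)..G(23) = 0, 1, 2, 3, 4, 0, 1, 2, 3, 4 repeats G(0)..G(9) = 0, 1, 2, 3, 4, 0, 1, 2, 3, 4.
For k >= max(S) = 10, G(k) is determined by the previous 10 values G(k-10)..G(k-1); a window of 10 consecutive values has recurred shifted by 14, so by induction G(k + 14) = G(k) for all k >= 0: the sequence is periodic from the start with period 14.
One period: G(0..13) = 0, 1, 2, 3, 4, 0, 1, 2, 3, 4, 5, 6, 7, 8.
75 mod 14 = 5, so G(75) = G(5) = 0.

0


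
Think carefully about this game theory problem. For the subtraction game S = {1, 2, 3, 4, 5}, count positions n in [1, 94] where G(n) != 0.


Subtraction set S = {1, 2, 3, 4, 5}, so G(n) = n mod 6.
G(n) = 0 when n is a multiple of 6.
Multiples of 6 in [1, 94]: 15
N-positions (nonzero Grundy) = 94 - 15 = 79

79


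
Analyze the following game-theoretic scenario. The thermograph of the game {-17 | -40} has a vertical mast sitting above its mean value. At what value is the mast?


Game = {-17 | -40}, a switch {a | b} with numbers a > b.
Its thermograph has left wall a - t and right wall b + t, which meet at t = (a - b)/2, where both equal (a + b)/2. So the mast (mean value) is at (a + b)/2.
Mean = (-17 + (-40))/2 = -57/2 = -57/2

-57/2


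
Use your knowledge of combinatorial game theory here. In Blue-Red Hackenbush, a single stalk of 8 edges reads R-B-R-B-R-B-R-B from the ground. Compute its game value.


Edges (from ground): R-B-R-B-R-B-R-B
By Berlekamp's sign-expansion rule, a Blue-Red Hackenbush stalk has the value of the surreal number whose sign sequence is the edge sequence with B -> + and R -> -.
Sign sequence: -+-+-+-+
Trace the sign expansion in the surreal number tree, starting from 0:
Edge 1: R (sign -) -> bounds (-inf, 0), value = -1
Edge 2: B (sign +) -> bounds (-1, 0), value = -1/2
Edge 3: R (sign -) -> bounds (-1, -1/2), value = -3/4
Edge 4: B (sign +) -> bounds (-3/4, -1/2), value = -5/8
Edge 5: R (sign -) -> bounds (-3/4, -5/8), value = -11/16
Edge 6: B (sign +) -> bounds (-11/16, -5/8), value = -21/32
Edge 7: R (sign -) -> bounds (-11/16, -21/32), value = -43/64
Edge 8: B (sign +) -> bounds (-43/64, -21/32), value = -85/128
Game value = -85/128

-85/128


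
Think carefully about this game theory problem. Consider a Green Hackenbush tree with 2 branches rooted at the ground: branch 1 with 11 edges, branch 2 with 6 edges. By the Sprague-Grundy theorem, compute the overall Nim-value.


The tree has 2 branches from the ground vertex.
In Green Hackenbush, the Nim-value of a simple path of length k is k.
Branch 1: length 11, Nim-value = 11
Branch 2: length 6, Nim-value = 6
Total Nim-value = XOR of all branch values:
0 XOR 11 = 11
11 XOR 6 = 13
Nim-value of the tree = 13

13


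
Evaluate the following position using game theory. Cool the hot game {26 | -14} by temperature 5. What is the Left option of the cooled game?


Original game: {26 | -14} (a switch {a | b} with a > b).
Cooling by t (for t below the temperature (a - b)/2 = 20) taxes each move by t: {a | b} cooled by t is {a - t | b + t}.
Cooling amount: t = 5
Cooled Left option: 26 - 5 = 21
Cooled Right option: -14 + 5 = -9
Cooled game: {21 | -9}
Left option = 21

21


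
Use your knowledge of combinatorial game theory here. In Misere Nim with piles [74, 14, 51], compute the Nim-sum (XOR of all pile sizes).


We need the XOR (exclusive or) of all pile sizes.
After XOR-ing pile 1 (size 74): 0 XOR 74 = 74
After XOR-ing pile 2 (size 14): 74 XOR 14 = 68
After XOR-ing pile 3 (size 51): 68 XOR 51 = 119
The Nim-value of this position is 119.

119


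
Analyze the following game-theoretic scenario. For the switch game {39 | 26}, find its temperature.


The game is {39 | 26}, a switch {a | b} with numbers a > b.
Cooling {a | b} by t gives {a - t | b + t}, which stops being hot when a - t = b + t, i.e. at t = (a - b)/2. So the temperature of a switch is (a - b)/2.
Temperature = (Left option - Right option) / 2
= (39 - (26)) / 2
= 13 / 2
= 13/2

13/2


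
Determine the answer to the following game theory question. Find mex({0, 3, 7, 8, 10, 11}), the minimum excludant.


Set = {0, 3, 7, 8, 10, 11}
0 is in the set.
1 is NOT in the set. This is the mex.
mex = 1

1


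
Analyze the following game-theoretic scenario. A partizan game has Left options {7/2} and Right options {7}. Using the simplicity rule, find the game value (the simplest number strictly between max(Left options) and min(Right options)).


Left options: {7/2}, max = 7/2
Right options: {7}, min = 7
All options are numbers and max(Left) < min(Right), so by the simplicity theorem the value is the simplest (earliest-born) number strictly between 7/2 and 7.
Integers 4 through 6 all lie strictly between 7/2 and 7.
Among integers, the simplest (lowest birthday = smallest |n|; 0 is born on day 0, +-n on day n) is 4.
No non-integer in the interval can be simpler: if x is a non-integer in the interval, then floor(x) or ceil(x) also lies in the interval (the interval contains an integer), and both are proper prefixes of x's sign expansion, i.e. born earlier. So the game value is 4.
Game value = 4

4


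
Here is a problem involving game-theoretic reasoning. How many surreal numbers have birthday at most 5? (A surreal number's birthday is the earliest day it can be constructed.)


Day 0: {|} = 0 is born. Count = 1.
Day n: the number of surreal numbers born by day n is 2^(n+1) - 1.
By day 0: 2^1 - 1 = 1
By day 1: 2^2 - 1 = 3
By day 2: 2^3 - 1 = 7
By day 3: 2^4 - 1 = 15
By day 4: 2^5 - 1 = 31
By day 5: 2^6 - 1 = 63
By day 5: 63 surreal numbers.

63


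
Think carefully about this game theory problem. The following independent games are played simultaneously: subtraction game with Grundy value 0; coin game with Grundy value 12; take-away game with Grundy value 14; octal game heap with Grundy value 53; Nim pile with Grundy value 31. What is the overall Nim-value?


By the Sprague-Grundy theorem, the Grundy value of a sum of games is the XOR of individual Grundy values.
subtraction game: Grundy value = 0. Running XOR: 0 XOR 0 = 0
coin game: Grundy value = 12. Running XOR: 0 XOR 12 = 12
take-away game: Grundy value = 14. Running XOR: 12 XOR 14 = 2
octal game heap: Grundy value = 53. Running XOR: 2 XOR 53 = 55
Nim pile: Grundy value = 31. Running XOR: 55 XOR 31 = 40
The combined Grundy value is 40.

40


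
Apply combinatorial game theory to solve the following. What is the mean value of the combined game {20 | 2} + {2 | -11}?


G1 = {20 | 2}, G2 = {2 | -11}
Each is a switch {a | b} with numbers a > b; its mean value is (a + b)/2, and mean value is additive over game sums: m(G1 + G2) = m(G1) + m(G2).
Mean of G1 = (20 + (2))/2 = 22/2 = 11
Mean of G2 = (2 + (-11))/2 = -9/2 = -9/2
Mean of G1 + G2 = 11 + -9/2 = 13/2

13/2


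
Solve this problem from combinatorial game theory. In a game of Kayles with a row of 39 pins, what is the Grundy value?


Kayles: a move removes 1 or 2 adjacent pins from a contiguous row.
Removing pins from a row of k leaves two independent rows (a, b) with a + b = k - 1 (one pin) or a + b = k - 2 (two pins); an end removal gives a = 0.
By Sprague-Grundy, G(k) = mex{ G(a) XOR G(b) } over all these splits. G(0) = 0.
G(1): splits (0,0):0^0=0 -> mex({0}) = 1
G(2): splits (0,1):0^1=1 (0,0):0^0=0 -> mex({0, 1}) = 2
G(3): splits (0,2):0^2=2 (1,1):1^1=0 (0,1):0^1=1 -> mex({0, 1, 2}) = 3
G(4): splits (0,3):0^3=3 (1,2):1^2=3 (0,2):0^2=2 (1,1):1^1=0 -> mex({0, 2, 3}) = 1
G(5): splits (0,4):0^1=1 (1,3):1^3=2 (2,2):2^2=0 (0,3):0^3=3 (1,2):1^2=3 -> mex({0, 1, 2, 3}) = 4
G(6) = mex({0, 1, 2, 4}) = 3
G(7) = mex({0, 1, 3, 4, 5}) = 2
G(8) = mex({0, 2, 3, 5, 6}) = 1
G(9) = mex({0, 1, 2, 3, 6, 7}) = 4
G(10) = mex({0, 1, 3, 4, 5, 7}) = 2
G(11) = mex({0, 1, 2, 3, 4, 5}) = 6
G(12) = mex({0, 1, 2, 3, 5, 6, 7}) = 4
G(13) = mex({0, 2, 3, 4, 6, 7}) = 1
G(14) = mex({0, 1, 4, 5, 6, 7}) = 2
G(15) = mex({0, 1, 2, 3, 4, 5, 6}) = 7
G(16) = mex({0, 2, 3, 5, 6, 7}) = 1
G(17) = mex({0, 1, 2, 3, 5, 6, 7}) = 4
G(18) = mex({0, 1, 2, 4, 5, 6}) = 3
G(19) = mex({0, 1, 3, 4, 5, 7}) = 2
G(20) = mex({0, 2, 3, 4, 5, 6, 7}) = 1
G(21) = mex({0, 1, 2, 3, 5, 6, 7}) = 4
G(22) = mex({0, 1, 2, 3, 4, 5, 7}) = 6
G(23) = mex({0, 1, 2, 3, 4, 5, 6}) = 7
G(24) = mex({0, 1, 2, 3, 5, 6, 7}) = 4
G(25) = mex({0, 2, 3, 4, 6, 7}) = 1
G(26) = mex({0, 1, 3, 4, 5, 6, 7}) = 2
G(27) = mex({0, 1, 2, 3, 4, 5, 6, 7}) = 8
G(28) = mex({0, 1, 2, 3, 4, 6, 7, 8}) = 5
G(29) = mex({0, 1, 2, 3, 5, 6, 7, 8, 9}) = 4
G(30) = mex({0, 1, 2, 3, 4, 5, 6, 9, 10}) = 7
G(31) = mex({0, 1, 3, 4, 5, 7, 10, 11}) = 2
G(32) = mex({0, 2, 3, 4, 5, 6, 7, 9, 11}) = 1
G(33) = mex({0, 1, 2, 3, 4, 5, 6, 7, 9, 12}) = 8
G(34) = mex({0, 1, 2, 3, 4, 5, 7, 8, 11, 12}) = 6
G(35) = mex({0, 1, 2, 3, 4, 5, 6, 8, 9, 10, 11}) = 7
G(36) = mex({0, 1, 2, 3, 5, 6, 7, 9, 10}) = 4
G(37) = mex({0, 2, 3, 4, 6, 7, 9, 10, 11, 12}) = 1
G(38) = mex({0, 1, 3, 4, 5, 6, 7, 9, 10, 11, 12}) = 2
G(39) = mex({0, 1, 2, 4, 5, 6, 7, 9, 10, 12, 14}) = 3
Therefore G(39) = 3.

3


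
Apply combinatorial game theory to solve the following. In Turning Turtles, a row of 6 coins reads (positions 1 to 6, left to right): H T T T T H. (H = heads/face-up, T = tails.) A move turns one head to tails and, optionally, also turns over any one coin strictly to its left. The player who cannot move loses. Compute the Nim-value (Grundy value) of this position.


Coins: H T T T T H
Key fact: a single head at position k behaves exactly like a Nim heap of size k (turning it to T and optionally flipping a coin at j < k corresponds to moving the heap from k to j, or to 0), and heads combine as a disjunctive sum (two heads at the same place would cancel, matching j XOR j = 0). So the Nim-value is the XOR of the 1-indexed positions of the heads.
Face-up positions (1-indexed): [1, 6]
XOR 0 with 1: 0 XOR 1 = 1
XOR 1 with 6: 1 XOR 6 = 7
Nim-value = 7

7


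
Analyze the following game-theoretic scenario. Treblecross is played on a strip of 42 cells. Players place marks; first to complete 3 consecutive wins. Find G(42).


Treblecross: place X on empty cells; 3-in-a-row wins.
Playing within two cells of an existing X lets the opponent win at once, so sensible play treats the cells i-2..i+2 around each X as dead. The player left with no safe cell loses, so this is a normal-play take-away game on strips of safe cells.
Placing X at cell i (0-indexed) of a strip of k safe cells leaves independent strips of sizes max(0, i-2) and max(0, k-i-3). Hence G(k) = mex{ G(max(0,i-2)) XOR G(max(0,k-i-3)) : 0 <= i < k }, with G(0) = 0.
G(1): splits (0,0):0^0=0 -> mex({0}) = 1
G(2): splits (0,0):0^0=0 -> mex({0}) = 1
G(3): splits (0,0):0^0=0 -> mex({0}) = 1
G(4): splits (0,1):0^1=1 (0,0):0^0=0 -> mex({0, 1}) = 2
G(5): splits (0,2):0^1=1 (0,1):0^1=1 (0,0):0^0=0 -> mex({0, 1}) = 2
G(6) = mex({1}) = 0
G(7) = mex({0, 1, 2}) = 3
G(8) = mex({0, 1, 2}) = 3
G(9) = mex({0, 2}) = 1
G(10) = mex({0, 2, 3}) = 1
G(11) = mex({0, 3}) = 1
G(12) = mex({1, 3}) = 0
G(13) = mex({0, 1, 2, 3}) = 4
G(14) = mex({0, 1, 2}) = 3
G(15) = mex({0, 1, 2}) = 3
G(16) = mex({0, 1, 2, 4}) = 3
G(17) = mex({0, 1, 3, 4}) = 2
G(18) = mex({0, 1, 3, 4}) = 2
G(19) = mex({0, 1, 3, 5}) = 2
G(20) = mex({0, 1, 2, 3, 5}) = 4
G(21) = mex({0, 1, 2, 3, 5}) = 4
G(22) = mex({1, 2, 6}) = 0
G(23) = mex({0, 1, 2, 3, 4, 6}) = 5
G(24) = mex({0, 1, 2, 3, 4}) = 5
G(25) = mex({0, 1, 3, 4, 7}) = 2
G(26) = mex({0, 1, 3, 4, 5, 7}) = 2
G(27) = mex({0, 1, 3, 5}) = 2
G(28) = mex({0, 1, 2, 5}) = 3
G(29) = mex({0, 1, 2, 4, 5, 6}) = 3
G(30) = mex({1, 2, 4, 6}) = 0
G(31) = mex({0, 1, 2, 3, 4, 6}) = 5
G(32) = mex({1, 2, 3, 4, 7}) = 0
G(33) = mex({0, 3, 7}) = 1
G(34) = mex({0, 2, 3, 5, 7}) = 1
G(35) = mex({0, 2, 3, 5, 6}) = 1
G(36) = mex({0, 1, 2, 5, 6}) = 3
G(37) = mex({0, 1, 2, 4, 5, 6}) = 3
G(38) = mex({0, 1, 2, 4}) = 3
G(39) = mex({0, 1, 2, 3, 4, 7}) = 5
G(40) = mex({0, 1, 2, 3, 4, 5, 7}) = 6
G(41) = mex({0, 1, 2, 3, 5, 7}) = 4
G(42) = mex({0, 1, 2, 3, 5, 6, 7}) = 4
Therefore G(42) = 4.

4


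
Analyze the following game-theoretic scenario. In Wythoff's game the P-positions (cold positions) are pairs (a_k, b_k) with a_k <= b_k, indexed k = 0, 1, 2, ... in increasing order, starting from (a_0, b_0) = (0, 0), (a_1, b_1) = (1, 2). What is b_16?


By Wythoff's theorem, a_k = floor(k * phi) and b_k = floor(k * phi^2) = a_k + k, where phi = (1 + sqrt(5))/2 is the golden ratio.
phi = (1 + sqrt(5))/2 = 1.618034
phi^2 = phi + 1 = 2.618034
k = 16
k * phi^2 = 16 * 2.618034 = 41.888544
b_16 = floor(k * phi^2) = 41 (check: a_16 + k = 25 + 16 = 41)

41


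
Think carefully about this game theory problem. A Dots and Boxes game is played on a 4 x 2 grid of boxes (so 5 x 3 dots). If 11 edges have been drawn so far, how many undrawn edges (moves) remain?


Grid: 4 x 2 boxes, i.e. 5 rows and 3 columns of dots.
Horizontal edges: (rows + 1) * cols = 5 * 2 = 10
Vertical edges: rows * (cols + 1) = 4 * 3 = 12
Total edges: 10 + 12 = 22
Edges drawn: 11
Remaining: 22 - 11 = 11

11


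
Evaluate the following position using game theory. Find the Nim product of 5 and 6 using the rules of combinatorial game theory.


Nim multiplication is bilinear over XOR: (u XOR v) * w = (u*w) XOR (v*w).
So we split each operand into its bit components and XOR the pairwise Nim products.
5 = 1 + 4 (as XOR of powers of 2).
6 = 2 + 4 (as XOR of powers of 2).
Using the standard Nim-product table on single bits:
  2*2 = 3,   2*4 = 8,   2*8 = 12,
  4*4 = 6,   4*8 = 11,  8*8 = 13,
and  1*x = x (identity), k*l = l*k (commutative).
Pairwise Nim products:
  1 * 2 = 2
  1 * 4 = 4
  4 * 2 = 8
  4 * 4 = 6
XOR them: 2 XOR 4 XOR 8 XOR 6 = 8.
Result: 5 * 6 = 8 (in Nim).

8


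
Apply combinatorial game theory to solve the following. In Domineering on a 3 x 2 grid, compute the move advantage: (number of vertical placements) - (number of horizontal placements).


Board is 3 x 2 (rows x cols).
Left (vertical) placements: (rows-1) * cols = 2 * 2 = 4
Right (horizontal) placements: rows * (cols-1) = 3 * 1 = 3
Advantage = Left - Right = 4 - 3 = 1

1


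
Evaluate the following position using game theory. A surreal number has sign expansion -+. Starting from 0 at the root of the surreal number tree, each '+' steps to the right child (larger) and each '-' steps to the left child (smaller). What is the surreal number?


Sign expansion: -+
Rule: track bounds (lo, hi), initially (-inf, +inf). On '+', the current value becomes lo and we move to the simplest number in (value, hi): value + 1 if hi = +inf, otherwise the midpoint (value + hi)/2. On '-', the current value becomes hi and we move to value - 1 if lo = -inf, otherwise the midpoint (lo + value)/2.
Start at 0.
Step 1: sign = -, move left. Bounds: (-inf, 0). Value = -1
Step 2: sign = +, move right. Bounds: (-1, 0). Value = -1/2
The surreal number with sign expansion -+ is -1/2.

-1/2


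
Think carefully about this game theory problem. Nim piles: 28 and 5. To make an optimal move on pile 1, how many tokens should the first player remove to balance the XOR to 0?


Piles: 28 and 5
Current XOR: 28 XOR 5 = 25 (non-zero, so this is an N-position).
To make the XOR zero, we need to find a move that balances the piles.
For pile 1 (size 28): target = 28 XOR 25 = 5
We reduce pile 1 from 28 to 5.
Tokens removed: 28 - 5 = 23
Verification: 5 XOR 5 = 0

23


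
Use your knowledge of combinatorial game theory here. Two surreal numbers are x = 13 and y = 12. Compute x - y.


x = 13, y = 12
x - y = 13 - 12 = 1

1


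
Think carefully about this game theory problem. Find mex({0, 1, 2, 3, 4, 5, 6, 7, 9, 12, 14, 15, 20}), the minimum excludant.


Set = {0, 1, 2, 3, 4, 5, 6, 7, 9, 12, 14, 15, 20}
0 is in the set.
1 is in the set.
2 is in the set.
3 is in the set.
4 is in the set.
5 is in the set.
6 is in the set.
7 is in the set.
8 is NOT in the set. This is the mex.
mex = 8

8


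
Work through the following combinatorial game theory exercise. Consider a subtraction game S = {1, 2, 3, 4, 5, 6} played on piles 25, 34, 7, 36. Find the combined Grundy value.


Subtraction set: {1, 2, 3, 4, 5, 6}
For this subtraction set, G(n) = n mod 7 (period = max + 1 = 7).
Pile 1 (size 25): G(25) = 25 mod 7 = 4
Pile 2 (size 34): G(34) = 34 mod 7 = 6
Pile 3 (size 7): G(7) = 7 mod 7 = 0
Pile 4 (size 36): G(36) = 36 mod 7 = 1
Total Grundy value = XOR of all: 4 XOR 6 XOR 0 XOR 1 = 3

3


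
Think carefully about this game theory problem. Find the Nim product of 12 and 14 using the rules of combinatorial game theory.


Nim multiplication is bilinear over XOR: (u XOR v) * w = (u*w) XOR (v*w).
So we split each operand into its bit components and XOR the pairwise Nim products.
12 = 4 + 8 (as XOR of powers of 2).
14 = 2 + 4 + 8 (as XOR of powers of 2).
Using the standard Nim-product table on single bits:
  2*2 = 3,   2*4 = 8,   2*8 = 12,
  4*4 = 6,   4*8 = 11,  8*8 = 13,
and  1*x = x (identity), k*l = l*k (commutative).
Pairwise Nim products:
  4 * 2 = 8
  4 * 4 = 6
  4 * 8 = 11
  8 * 2 = 12
  8 * 4 = 11
  8 * 8 = 13
XOR them: 8 XOR 6 XOR 11 XOR 12 XOR 11 XOR 13 = 15.
Result: 12 * 14 = 15 (in Nim).

15


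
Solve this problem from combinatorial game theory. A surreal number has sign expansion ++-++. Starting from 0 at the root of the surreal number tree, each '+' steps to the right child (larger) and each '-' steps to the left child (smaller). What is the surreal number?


Sign expansion: ++-++
Rule: track bounds (lo, hi), initially (-inf, +inf). On '+', the current value becomes lo and we move to the simplest number in (value, hi): value + 1 if hi = +inf, otherwise the midpoint (value + hi)/2. On '-', the current value becomes hi and we move to value - 1 if lo = -inf, otherwise the midpoint (lo + value)/2.
Start at 0.
Step 1: sign = +, move right. Bounds: (0, +inf). Value = 1
Step 2: sign = +, move right. Bounds: (1, +inf). Value = 2
Step 3: sign = -, move left. Bounds: (1, 2). Value = 3/2
Step 4: sign = +, move right. Bounds: (3/2, 2). Value = 7/4
Step 5: sign = +, move right. Bounds: (7/4, 2). Value = 15/8
The surreal number with sign expansion ++-++ is 15/8.

15/8


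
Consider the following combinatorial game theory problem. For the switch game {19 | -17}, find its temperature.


The game is {19 | -17}, a switch {a | b} with numbers a > b.
Cooling {a | b} by t gives {a - t | b + t}, which stops being hot when a - t = b + t, i.e. at t = (a - b)/2. So the temperature of a switch is (a - b)/2.
Temperature = (Left option - Right option) / 2
= (19 - (-17)) / 2
= 36 / 2
= 18

18


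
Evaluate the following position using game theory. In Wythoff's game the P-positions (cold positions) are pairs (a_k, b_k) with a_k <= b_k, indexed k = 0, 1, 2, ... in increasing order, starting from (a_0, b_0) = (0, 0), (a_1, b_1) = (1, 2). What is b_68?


By Wythoff's theorem, a_k = floor(k * phi) and b_k = floor(k * phi^2) = a_k + k, where phi = (1 + sqrt(5))/2 is the golden ratio.
phi = (1 + sqrt(5))/2 = 1.618034
phi^2 = phi + 1 = 2.618034
k = 68
k * phi^2 = 68 * 2.618034 = 178.026311
b_68 = floor(k * phi^2) = 178 (check: a_68 + k = 110 + 68 = 178)

178


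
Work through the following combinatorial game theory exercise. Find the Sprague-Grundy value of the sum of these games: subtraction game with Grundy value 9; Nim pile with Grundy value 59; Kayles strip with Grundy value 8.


By the Sprague-Grundy theorem, the Grundy value of a sum of games is the XOR of individual Grundy values.
subtraction game: Grundy value = 9. Running XOR: 0 XOR 9 = 9
Nim pile: Grundy value = 59. Running XOR: 9 XOR 59 = 50
Kayles strip: Grundy value = 8. Running XOR: 50 XOR 8 = 58
The combined Grundy value is 58.

58


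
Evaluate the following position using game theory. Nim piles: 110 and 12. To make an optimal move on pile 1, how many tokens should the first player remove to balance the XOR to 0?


Piles: 110 and 12
Current XOR: 110 XOR 12 = 98 (non-zero, so this is an N-position).
To make the XOR zero, we need to find a move that balances the piles.
For pile 1 (size 110): target = 110 XOR 98 = 12
We reduce pile 1 from 110 to 12.
Tokens removed: 110 - 12 = 98
Verification: 12 XOR 12 = 0

98


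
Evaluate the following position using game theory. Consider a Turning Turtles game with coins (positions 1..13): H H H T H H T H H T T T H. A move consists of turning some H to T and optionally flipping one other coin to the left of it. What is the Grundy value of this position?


Coins: H H H T H H T H H T T T H
Key fact: a single head at position k behaves exactly like a Nim heap of size k (turning it to T and optionally flipping a coin at j < k corresponds to moving the heap from k to j, or to 0), and heads combine as a disjunctive sum (two heads at the same place would cancel, matching j XOR j = 0). So the Nim-value is the XOR of the 1-indexed positions of the heads.
Face-up positions (1-indexed): [1, 2, 3, 5, 6, 8, 9, 13]
XOR 0 with 1: 0 XOR 1 = 1
XOR 1 with 2: 1 XOR 2 = 3
XOR 3 with 3: 3 XOR 3 = 0
XOR 0 with 5: 0 XOR 5 = 5
XOR 5 with 6: 5 XOR 6 = 3
XOR 3 with 8: 3 XOR 8 = 11
XOR 11 with 9: 11 XOR 9 = 2
XOR 2 with 13: 2 XOR 13 = 15
Nim-value = 15

15


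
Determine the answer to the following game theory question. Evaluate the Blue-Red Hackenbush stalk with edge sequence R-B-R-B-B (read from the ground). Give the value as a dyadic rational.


Edges (from ground): R-B-R-B-B
By Berlekamp's sign-expansion rule, a Blue-Red Hackenbush stalk has the value of the surreal number whose sign sequence is the edge sequence with B -> + and R -> -.
Sign sequence: -+-++
Trace the sign expansion in the surreal number tree, starting from 0:
Edge 1: R (sign -) -> bounds (-inf, 0), value = -1
Edge 2: B (sign +) -> bounds (-1, 0), value = -1/2
Edge 3: R (sign -) -> bounds (-1, -1/2), value = -3/4
Edge 4: B (sign +) -> bounds (-3/4, -1/2), value = -5/8
Edge 5: B (sign +) -> bounds (-5/8, -1/2), value = -9/16
Game value = -9/16

-9/16
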